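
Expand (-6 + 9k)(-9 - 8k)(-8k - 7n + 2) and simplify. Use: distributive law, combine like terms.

(-6 + 9k)(-9 - 8k)(-8k - 7n + 2)
= (54 + 48k - 81k - 72k²)(-8k - 7n + 2)    [distributive law]
= (54 - 33k - 72k²)(-8k - 7n + 2)    [combine like terms]
= -432k - 378n + 108 + 264k² + 231kn - 66k + 576k³ + 504k²n - 144k²    [distributive law]
= -498k - 378n + 108 + 120k² + 231kn + 576k³ + 504k²n    [combine like terms]

-498k - 378n + 108 + 120k² + 231kn + 576k³ + 504k²n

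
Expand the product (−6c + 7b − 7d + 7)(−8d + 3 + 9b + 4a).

(−6c + 7b − 7d + 7)(−8d + 3 + 9b + 4a)
= 48cd − 18c − 54bc − 24ac − 56bd + 21b + 63b^2 + 28ab + 56d^2 − 21d − 63bd − 28ad − 56d + 21 + 63b + 28a    [distributive law]
= 48cd − 18c − 54bc − 24ac − 119bd + 84b + 63b^2 + 28ab + 56d^2 − 77d − 28ad + 21 + 28a    [combine like terms]

48cd − 18c − 54bc − 24ac − 119bd + 84b + 63b^2 + 28ab + 56d^2 − 77d − 28ad + 21 + 28a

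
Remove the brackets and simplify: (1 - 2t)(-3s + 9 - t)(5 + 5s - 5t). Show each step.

30s - 15s^2 - 50st + 45 - 140t + 105t^2 + 30s^2t - 20st^2 - 10t^3

(1 - 2t)(-3s + 9 - t)(5 + 5s - 5t)
= (-3s + 9 - t + 6st - 18t + 2t^2)(5 + 5s - 5t)    [distributive law]
= (-3s + 9 - 19t + 6st + 2t^2)(5 + 5s - 5t)    [combine like terms]
= -15s - 15s^2 + 15st + 45 + 45s - 45t - 95t - 95st + 95t^2 + 30st + 30s^2t - 30st^2 + 10t^2 + 10st^2 - 10t^3    [distributive law]
= 30s - 15s^2 - 50st + 45 - 140t + 105t^2 + 30s^2t - 20st^2 - 10t^3    [combine like terms]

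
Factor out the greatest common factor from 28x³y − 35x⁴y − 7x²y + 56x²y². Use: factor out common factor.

7x²y(4x − 5x² − 1 + 8y)

28x³y − 35x⁴y − 7x²y + 56x²y²
= 7(4x³y − 5x⁴y − x²y + 8x²y²)    [factor out 7]
= 7x²y(4x − 5x² − 1 + 8y)    [factor out x²y]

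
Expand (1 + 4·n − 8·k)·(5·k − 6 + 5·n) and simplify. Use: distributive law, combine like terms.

53·k − 6 − 19·n − 20·k·n + 20·n² − 40·k²

(1 + 4·n − 8·k)·(5·k − 6 + 5·n)
= 5·k − 6 + 5·n + 20·k·n − 24·n + 20·n² − 40·k² + 48·k − 40·k·n    [distributive law]
= 53·k − 6 − 19·n − 20·k·n + 20·n² − 40·k²    [combine like terms]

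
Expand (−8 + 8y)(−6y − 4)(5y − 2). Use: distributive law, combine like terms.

(−8 + 8y)(−6y − 4)(5y − 2)
= (48y + 32 − 48y^2 − 32y)(5y − 2)    [distributive law]
= (16y + 32 − 48y^2)(5y − 2)    [combine like terms]
= 80y^2 − 32y + 160y − 64 − 240y^3 + 96y^2    [distributive law]
= 176y^2 + 128y − 64 − 240y^3    [combine like terms]

176y^2 + 128y − 64 − 240y^3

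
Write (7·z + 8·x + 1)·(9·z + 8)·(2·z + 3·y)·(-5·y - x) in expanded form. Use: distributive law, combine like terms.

-630·y·z³ - 126·x·z³ - 945·y²·z² - 909·x·y·z² - 650·y·z² - 130·x·z² - 975·y²·z - 835·x·y·z - 144·x²·z² - 1080·x·y²·z - 216·x²·y·z - 128·x²·z - 960·x·y² - 192·x²·y - 80·y·z - 16·x·z - 120·y² - 24·x·y

(7·z + 8·x + 1)·(9·z + 8)·(2·z + 3·y)·(-5·y - x)
= (63·z² + 56·z + 72·x·z + 64·x + 9·z + 8)·(2·z + 3·y)·(-5·y - x)    [distributive law]
= (63·z² + 65·z + 72·x·z + 64·x + 8)·(2·z + 3·y)·(-5·y - x)    [combine like terms]
= (126·z³ + 189·y·z² + 130·z² + 195·y·z + 144·x·z² + 216·x·y·z + 128·x·z + 192·x·y + 16·z + 24·y)·(-5·y - x)    [distributive law]
= -630·y·z³ - 126·x·z³ - 945·y²·z² - 189·x·y·z² - 650·y·z² - 130·x·z² - 975·y²·z - 195·x·y·z - 720·x·y·z² - 144·x²·z² - 1080·x·y²·z - 216·x²·y·z - 640·x·y·z - 128·x²·z - 960·x·y² - 192·x²·y - 80·y·z - 16·x·z - 120·y² - 24·x·y    [distributive law]
= -630·y·z³ - 126·x·z³ - 945·y²·z² - 909·x·y·z² - 650·y·z² - 130·x·z² - 975·y²·z - 835·x·y·z - 144·x²·z² - 1080·x·y²·z - 216·x²·y·z - 128·x²·z - 960·x·y² - 192·x²·y - 80·y·z - 16·x·z - 120·y² - 24·x·y    [combine like terms]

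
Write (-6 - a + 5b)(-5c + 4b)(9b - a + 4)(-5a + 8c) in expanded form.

(-6 - a + 5b)(-5c + 4b)(9b - a + 4)(-5a + 8c)
= (30c - 24b + 5ac - 4ab - 25bc + 20b^2)(9b - a + 4)(-5a + 8c)    [distributive law]
= (270bc - 30ac + 120c - 216b^2 + 24ab - 96b + 45abc - 5a^2c + 20ac - 36ab^2 + 4a^2b - 16ab - 225b^2c + 25abc - 100bc + 180b^3 - 20ab^2 + 80b^2)(-5a + 8c)    [distributive law]
= (170bc - 10ac + 120c - 136b^2 + 8ab - 96b + 70abc - 5a^2c - 56ab^2 + 4a^2b - 225b^2c + 180b^3)(-5a + 8c)    [combine like terms]
= -850abc + 1360bc^2 + 50a^2c - 80ac^2 - 600ac + 960c^2 + 680ab^2 - 1088b^2c - 40a^2b + 64abc + 480ab - 768bc - 350a^2bc + 560abc^2 + 25a^3c - 40a^2c^2 + 280a^2b^2 - 448ab^2c - 20a^3b + 32a^2bc + 1125ab^2c - 1800b^2c^2 - 900ab^3 + 1440b^3c    [distributive law]
= -786abc + 1360bc^2 + 50a^2c - 80ac^2 - 600ac + 960c^2 + 680ab^2 - 1088b^2c - 40a^2b + 480ab - 768bc - 318a^2bc + 560abc^2 + 25a^3c - 40a^2c^2 + 280a^2b^2 + 677ab^2c - 20a^3b - 1800b^2c^2 - 900ab^3 + 1440b^3c    [combine like terms]

-786abc + 1360bc^2 + 50a^2c - 80ac^2 - 600ac + 960c^2 + 680ab^2 - 1088b^2c - 40a^2b + 480ab - 768bc - 318a^2bc + 560abc^2 + 25a^3c - 40a^2c^2 + 280a^2b^2 + 677ab^2c - 20a^3b - 1800b^2c^2 - 900ab^3 + 1440b^3c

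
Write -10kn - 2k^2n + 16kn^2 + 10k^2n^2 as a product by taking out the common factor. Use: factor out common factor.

2kn(-5 - k + 8n + 5kn)

-10kn - 2k^2n + 16kn^2 + 10k^2n^2
= 2(-5kn - k^2n + 8kn^2 + 5k^2n^2)    [factor out 2]
= 2kn(-5 - k + 8n + 5kn)    [factor out kn]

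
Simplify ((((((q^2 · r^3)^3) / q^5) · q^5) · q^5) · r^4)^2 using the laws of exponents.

q^22r^26

((((((q^2 · r^3)^3) / q^5) · q^5) · q^5) · r^4)^2
= ((((((q^2 · r^3)^3) / q^5) · q^5) · q^5)^2) · ((r^4)^2)    [power of a product]
= ((((((q^2 · r^3)^3) / q^5) · q^5)^2) · ((q^5)^2)) · ((r^4)^2)    [power of a product]
= ((((((q^2 · r^3)^3) / q^5)^2) · ((q^5)^2)) · ((q^5)^2)) · ((r^4)^2)    [power of a product]
= ((((((q^2 · r^3)^3)^2) / ((q^5)^2)) · ((q^5)^2)) · ((q^5)^2)) · ((r^4)^2)    [power of a quotient]
= (((((q^2 · r^3)^6) / ((q^5)^2)) · ((q^5)^2)) · ((q^5)^2)) · ((r^4)^2)    [power of a power]
= ((((((q^2)^6) · ((r^3)^6)) / ((q^5)^2)) · ((q^5)^2)) · ((q^5)^2)) · ((r^4)^2)    [power of a product]
= ((((q^12 · ((r^3)^6)) / ((q^5)^2)) · ((q^5)^2)) · ((q^5)^2)) · ((r^4)^2)    [power of a power]
= ((((q^12 · r^18) / ((q^5)^2)) · ((q^5)^2)) · ((q^5)^2)) · ((r^4)^2)    [power of a power]
= ((((q^12 · r^18) / q^10) · ((q^5)^2)) · ((q^5)^2)) · ((r^4)^2)    [power of a power]
= ((((q^12 · r^18) / q^10) · q^10) · ((q^5)^2)) · ((r^4)^2)    [power of a power]
= ((((q^12 · r^18) / q^10) · q^10) · q^10) · ((r^4)^2)    [power of a power]
= ((((q^12 · r^18) / q^10) · q^10) · q^10) · r^8    [power of a power]
= q^22r^26    [quotient of powers; product of powers]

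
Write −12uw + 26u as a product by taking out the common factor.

−12uw + 26u
= 2(−6uw + 13u)    [factor out 2]
= 2u(−6w + 13)    [factor out u]

2u(−6w + 13)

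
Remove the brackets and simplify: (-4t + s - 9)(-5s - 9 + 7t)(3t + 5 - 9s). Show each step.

(-4t + s - 9)(-5s - 9 + 7t)(3t + 5 - 9s)
= (20st + 36t - 28t^2 - 5s^2 - 9s + 7st + 45s + 81 - 63t)(3t + 5 - 9s)    [distributive law]
= (27st - 27t - 28t^2 - 5s^2 + 36s + 81)(3t + 5 - 9s)    [combine like terms]
= 81st^2 + 135st - 243s^2t - 81t^2 - 135t + 243st - 84t^3 - 140t^2 + 252st^2 - 15s^2t - 25s^2 + 45s^3 + 108st + 180s - 324s^2 + 243t + 405 - 729s    [distributive law]
= 333st^2 + 486st - 258s^2t - 221t^2 + 108t - 84t^3 - 349s^2 + 45s^3 - 549s + 405    [combine like terms]

333st^2 + 486st - 258s^2t - 221t^2 + 108t - 84t^3 - 349s^2 + 45s^3 - 549s + 405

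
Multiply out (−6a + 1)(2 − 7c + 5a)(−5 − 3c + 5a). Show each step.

(−6a + 1)(2 − 7c + 5a)(−5 − 3c + 5a)
= (−12a + 42ac − 30a^2 + 2 − 7c + 5a)(−5 − 3c + 5a)    [distributive law]
= (−7a + 42ac − 30a^2 + 2 − 7c)(−5 − 3c + 5a)    [combine like terms]
= 35a + 21ac − 35a^2 − 210ac − 126ac^2 + 210a^2c + 150a^2 + 90a^2c − 150a^3 − 10 − 6c + 10a + 35c + 21c^2 − 35ac    [distributive law]
= 45a − 224ac + 115a^2 − 126ac^2 + 300a^2c − 150a^3 − 10 + 29c + 21c^2    [combine like terms]

45a − 224ac + 115a^2 − 126ac^2 + 300a^2c − 150a^3 − 10 + 29c + 21c^2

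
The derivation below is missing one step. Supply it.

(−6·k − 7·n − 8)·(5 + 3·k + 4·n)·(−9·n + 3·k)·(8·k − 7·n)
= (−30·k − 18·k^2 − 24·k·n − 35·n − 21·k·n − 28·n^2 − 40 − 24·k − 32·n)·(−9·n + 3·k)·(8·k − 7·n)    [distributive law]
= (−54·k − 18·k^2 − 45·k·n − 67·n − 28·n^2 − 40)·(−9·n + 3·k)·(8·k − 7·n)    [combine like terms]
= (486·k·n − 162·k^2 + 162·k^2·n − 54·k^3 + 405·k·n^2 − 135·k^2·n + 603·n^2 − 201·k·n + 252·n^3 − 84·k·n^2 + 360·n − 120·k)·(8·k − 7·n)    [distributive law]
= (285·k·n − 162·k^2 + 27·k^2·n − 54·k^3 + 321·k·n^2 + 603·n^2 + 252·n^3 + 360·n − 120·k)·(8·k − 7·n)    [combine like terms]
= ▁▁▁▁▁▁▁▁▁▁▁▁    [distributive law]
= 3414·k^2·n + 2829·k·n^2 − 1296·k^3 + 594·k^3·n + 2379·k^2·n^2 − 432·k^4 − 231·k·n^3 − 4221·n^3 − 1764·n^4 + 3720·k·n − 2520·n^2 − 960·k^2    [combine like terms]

By distributive law:

2280·k^2·n − 1995·k·n^2 − 1296·k^3 + 1134·k^2·n + 216·k^3·n − 189·k^2·n^2 − 432·k^4 + 378·k^3·n + 2568·k^2·n^2 − 2247·k·n^3 + 4824·k·n^2 − 4221·n^3 + 2016·k·n^3 − 1764·n^4 + 2880·k·n − 2520·n^2 − 960·k^2 + 840·k·n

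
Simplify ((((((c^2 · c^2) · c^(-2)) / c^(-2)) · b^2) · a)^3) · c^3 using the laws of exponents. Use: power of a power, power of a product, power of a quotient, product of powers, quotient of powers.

((((((c^2 · c^2) · c^(-2)) / c^(-2)) · b^2) · a)^3) · c^3
= ((((((c^2 · c^2) · c^(-2)) / c^(-2)) · b^2)^3) · (a^3)) · c^3    [power of a product]
= ((((((c^2 · c^2) · c^(-2)) / c^(-2))^3) · ((b^2)^3)) · (a^3)) · c^3    [power of a product]
= ((((((c^2 · c^2) · c^(-2))^3) / ((c^(-2))^3)) · ((b^2)^3)) · (a^3)) · c^3    [power of a quotient]
= ((((((c^2 · c^2)^3) · ((c^(-2))^3)) / ((c^(-2))^3)) · ((b^2)^3)) · (a^3)) · c^3    [power of a product]
= (((((((c^2)^3) · ((c^2)^3)) · ((c^(-2))^3)) / ((c^(-2))^3)) · ((b^2)^3)) · (a^3)) · c^3    [power of a product]
= (((((c^6 · ((c^2)^3)) · ((c^(-2))^3)) / ((c^(-2))^3)) · ((b^2)^3)) · (a^3)) · c^3    [power of a power]
= (((((c^6 · c^6) · ((c^(-2))^3)) / ((c^(-2))^3)) · ((b^2)^3)) · (a^3)) · c^3    [power of a power]
= ((((c^12 · ((c^(-2))^3)) / ((c^(-2))^3)) · ((b^2)^3)) · (a^3)) · c^3    [product of powers]
= ((((c^12 · c^(-6)) / ((c^(-2))^3)) · ((b^2)^3)) · (a^3)) · c^3    [power of a power]
= (((c^6 / ((c^(-2))^3)) · ((b^2)^3)) · (a^3)) · c^3    [product of powers]
= (((c^6 / c^(-6)) · ((b^2)^3)) · (a^3)) · c^3    [power of a power]
= ((c^12 · ((b^2)^3)) · (a^3)) · c^3    [quotient of powers]
= ((c^12 · b^6) · (a^3)) · c^3    [power of a power]
= a^3b^6c^15    [product of powers]

a^3b^6c^15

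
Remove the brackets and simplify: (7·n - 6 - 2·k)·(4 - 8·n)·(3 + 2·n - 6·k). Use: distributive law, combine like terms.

180·n - 16·n^2 - 424·k·n - 112·n^3 + 368·k·n^2 - 72 + 120·k + 48·k^2 - 96·k^2·n

(7·n - 6 - 2·k)·(4 - 8·n)·(3 + 2·n - 6·k)
= (28·n - 56·n^2 - 24 + 48·n - 8·k + 16·k·n)·(3 + 2·n - 6·k)    [distributive law]
= (76·n - 56·n^2 - 24 - 8·k + 16·k·n)·(3 + 2·n - 6·k)    [combine like terms]
= 228·n + 152·n^2 - 456·k·n - 168·n^2 - 112·n^3 + 336·k·n^2 - 72 - 48·n + 144·k - 24·k - 16·k·n + 48·k^2 + 48·k·n + 32·k·n^2 - 96·k^2·n    [distributive law]
= 180·n - 16·n^2 - 424·k·n - 112·n^3 + 368·k·n^2 - 72 + 120·k + 48·k^2 - 96·k^2·n    [combine like terms]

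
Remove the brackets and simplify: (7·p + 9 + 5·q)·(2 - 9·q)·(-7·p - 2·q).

-98·p^2 + 469·p·q + 441·p^2·q + 441·p·q^2 - 126·p - 36·q + 142·q^2 + 90·q^3

(7·p + 9 + 5·q)·(2 - 9·q)·(-7·p - 2·q)
= (14·p - 63·p·q + 18 - 81·q + 10·q - 45·q^2)·(-7·p - 2·q)    [distributive law]
= (14·p - 63·p·q + 18 - 71·q - 45·q^2)·(-7·p - 2·q)    [combine like terms]
= -98·p^2 - 28·p·q + 441·p^2·q + 126·p·q^2 - 126·p - 36·q + 497·p·q + 142·q^2 + 315·p·q^2 + 90·q^3    [distributive law]
= -98·p^2 + 469·p·q + 441·p^2·q + 441·p·q^2 - 126·p - 36·q + 142·q^2 + 90·q^3    [combine like terms]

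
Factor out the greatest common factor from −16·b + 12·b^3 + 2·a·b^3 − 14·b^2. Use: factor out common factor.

−16·b + 12·b^3 + 2·a·b^3 − 14·b^2
= 2(−8·b + 6·b^3 + a·b^3 − 7·b^2)    [factor out 2]
= 2·b(−8 + 6·b^2 + a·b^2 − 7·b)    [factor out b]

2·b(−8 + 6·b^2 + a·b^2 − 7·b)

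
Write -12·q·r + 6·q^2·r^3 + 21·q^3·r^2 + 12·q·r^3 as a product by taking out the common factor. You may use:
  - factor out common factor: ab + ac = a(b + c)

-12·q·r + 6·q^2·r^3 + 21·q^3·r^2 + 12·q·r^3
= 3(-4·q·r + 2·q^2·r^3 + 7·q^3·r^2 + 4·q·r^3)    [factor out 3]
= 3·q·r(-4 + 2·q·r^2 + 7·q^2·r + 4·r^2)    [factor out q·r]

3·q·r(-4 + 2·q·r^2 + 7·q^2·r + 4·r^2)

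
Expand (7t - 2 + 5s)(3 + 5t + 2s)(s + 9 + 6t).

428st + 63t + 381t² + 269st² + 210t³ + 99s²t + 93s - 54 + 101s² + 10s³

(7t - 2 + 5s)(3 + 5t + 2s)(s + 9 + 6t)
= (21t + 35t² + 14st - 6 - 10t - 4s + 15s + 25st + 10s²)(s + 9 + 6t)    [distributive law]
= (11t + 35t² + 39st - 6 + 11s + 10s²)(s + 9 + 6t)    [combine like terms]
= 11st + 99t + 66t² + 35st² + 315t² + 210t³ + 39s²t + 351st + 234st² - 6s - 54 - 36t + 11s² + 99s + 66st + 10s³ + 90s² + 60s²t    [distributive law]
= 428st + 63t + 381t² + 269st² + 210t³ + 99s²t + 93s - 54 + 101s² + 10s³    [combine like terms]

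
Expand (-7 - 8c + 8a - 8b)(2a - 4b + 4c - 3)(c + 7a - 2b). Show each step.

(-7 - 8c + 8a - 8b)(2a - 4b + 4c - 3)(c + 7a - 2b)
= (-14a + 28b - 28c + 21 - 16ac + 32bc - 32c^2 + 24c + 16a^2 - 32ab + 32ac - 24a - 16ab + 32b^2 - 32bc + 24b)(c + 7a - 2b)    [distributive law]
= (-38a + 52b - 4c + 21 + 16ac - 32c^2 + 16a^2 - 48ab + 32b^2)(c + 7a - 2b)    [combine like terms]
= -38ac - 266a^2 + 76ab + 52bc + 364ab - 104b^2 - 4c^2 - 28ac + 8bc + 21c + 147a - 42b + 16ac^2 + 112a^2c - 32abc - 32c^3 - 224ac^2 + 64bc^2 + 16a^2c + 112a^3 - 32a^2b - 48abc - 336a^2b + 96ab^2 + 32b^2c + 224ab^2 - 64b^3    [distributive law]
= -66ac - 266a^2 + 440ab + 60bc - 104b^2 - 4c^2 + 21c + 147a - 42b - 208ac^2 + 128a^2c - 80abc - 32c^3 + 64bc^2 + 112a^3 - 368a^2b + 320ab^2 + 32b^2c - 64b^3    [combine like terms]

-66ac - 266a^2 + 440ab + 60bc - 104b^2 - 4c^2 + 21c + 147a - 42b - 208ac^2 + 128a^2c - 80abc - 32c^3 + 64bc^2 + 112a^3 - 368a^2b + 320ab^2 + 32b^2c - 64b^3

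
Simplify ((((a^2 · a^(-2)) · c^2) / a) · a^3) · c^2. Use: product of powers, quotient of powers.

((((a^2 · a^(-2)) · c^2) / a) · a^3) · c^2
= (((a^0 · c^2) / a) · a^3) · c^2    [product of powers]
= a^2c^4    [quotient of powers; product of powers]

a^2c^4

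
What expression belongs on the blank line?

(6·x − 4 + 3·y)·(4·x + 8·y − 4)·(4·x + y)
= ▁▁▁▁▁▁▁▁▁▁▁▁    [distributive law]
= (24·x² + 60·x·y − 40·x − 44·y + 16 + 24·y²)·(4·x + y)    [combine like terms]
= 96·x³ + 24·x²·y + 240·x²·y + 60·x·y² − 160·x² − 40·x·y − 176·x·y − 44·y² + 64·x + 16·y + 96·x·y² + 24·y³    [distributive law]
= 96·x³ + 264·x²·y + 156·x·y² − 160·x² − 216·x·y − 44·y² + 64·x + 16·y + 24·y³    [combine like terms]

After distributive law, the bracketed line is:

(24·x² + 48·x·y − 24·x − 16·x − 32·y + 16 + 12·x·y + 24·y² − 12·y)·(4·x + y)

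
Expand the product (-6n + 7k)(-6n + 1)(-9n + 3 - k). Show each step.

(-6n + 7k)(-6n + 1)(-9n + 3 - k)
= (36n² - 6n - 42kn + 7k)(-9n + 3 - k)    [distributive law]
= -324n³ + 108n² - 36kn² + 54n² - 18n + 6kn + 378kn² - 126kn + 42k²n - 63kn + 21k - 7k²    [distributive law]
= -324n³ + 162n² + 342kn² - 18n - 183kn + 42k²n + 21k - 7k²    [combine like terms]

-324n³ + 162n² + 342kn² - 18n - 183kn + 42k²n + 21k - 7k²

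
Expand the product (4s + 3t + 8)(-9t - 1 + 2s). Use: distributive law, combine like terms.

(4s + 3t + 8)(-9t - 1 + 2s)
= -36st - 4s + 8s^2 - 27t^2 - 3t + 6st - 72t - 8 + 16s    [distributive law]
= -30st + 12s + 8s^2 - 27t^2 - 75t - 8    [combine like terms]

-30st + 12s + 8s^2 - 27t^2 - 75t - 8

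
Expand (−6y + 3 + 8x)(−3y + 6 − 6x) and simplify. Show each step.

18y^2 − 45y + 12xy + 18 + 30x − 48x^2

(−6y + 3 + 8x)(−3y + 6 − 6x)
= 18y^2 − 36y + 36xy − 9y + 18 − 18x − 24xy + 48x − 48x^2    [distributive law]
= 18y^2 − 45y + 12xy + 18 + 30x − 48x^2    [combine like terms]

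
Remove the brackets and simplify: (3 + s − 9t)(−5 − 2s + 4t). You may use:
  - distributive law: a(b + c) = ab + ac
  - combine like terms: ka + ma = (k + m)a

−15 − 11s + 57t − 2s^2 + 22st − 36t^2

(3 + s − 9t)(−5 − 2s + 4t)
= −15 − 6s + 12t − 5s − 2s^2 + 4st + 45t + 18st − 36t^2    [distributive law]
= −15 − 11s + 57t − 2s^2 + 22st − 36t^2    [combine like terms]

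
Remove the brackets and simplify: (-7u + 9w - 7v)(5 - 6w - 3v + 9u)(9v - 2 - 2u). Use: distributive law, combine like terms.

-161uv + 70u + 196u^2 + 1077uvw - 336uw - 246u^2w - 420uv^2 - 483u^2v + 126u^3 + 375vw - 90w - 486vw^2 + 108w^2 + 108uw^2 + 135v^2w - 357v^2 + 70v + 189v^3

(-7u + 9w - 7v)(5 - 6w - 3v + 9u)(9v - 2 - 2u)
= (-35u + 42uw + 21uv - 63u^2 + 45w - 54w^2 - 27vw + 81uw - 35v + 42vw + 21v^2 - 63uv)(9v - 2 - 2u)    [distributive law]
= (-35u + 123uw - 42uv - 63u^2 + 45w - 54w^2 + 15vw - 35v + 21v^2)(9v - 2 - 2u)    [combine like terms]
= -315uv + 70u + 70u^2 + 1107uvw - 246uw - 246u^2w - 378uv^2 + 84uv + 84u^2v - 567u^2v + 126u^2 + 126u^3 + 405vw - 90w - 90uw - 486vw^2 + 108w^2 + 108uw^2 + 135v^2w - 30vw - 30uvw - 315v^2 + 70v + 70uv + 189v^3 - 42v^2 - 42uv^2    [distributive law]
= -161uv + 70u + 196u^2 + 1077uvw - 336uw - 246u^2w - 420uv^2 - 483u^2v + 126u^3 + 375vw - 90w - 486vw^2 + 108w^2 + 108uw^2 + 135v^2w - 357v^2 + 70v + 189v^3    [combine like terms]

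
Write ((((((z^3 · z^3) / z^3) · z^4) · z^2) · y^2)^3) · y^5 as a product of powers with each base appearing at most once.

((((((z^3 · z^3) / z^3) · z^4) · z^2) · y^2)^3) · y^5
= ((((((z^3 · z^3) / z^3) · z^4) · z^2)^3) · ((y^2)^3)) · y^5    [power of a product]
= ((((((z^3 · z^3) / z^3) · z^4)^3) · ((z^2)^3)) · ((y^2)^3)) · y^5    [power of a product]
= ((((((z^3 · z^3) / z^3)^3) · ((z^4)^3)) · ((z^2)^3)) · ((y^2)^3)) · y^5    [power of a product]
= ((((((z^3 · z^3)^3) / ((z^3)^3)) · ((z^4)^3)) · ((z^2)^3)) · ((y^2)^3)) · y^5    [power of a quotient]
= (((((((z^3)^3) · ((z^3)^3)) / ((z^3)^3)) · ((z^4)^3)) · ((z^2)^3)) · ((y^2)^3)) · y^5    [power of a product]
= (((((z^9 · ((z^3)^3)) / ((z^3)^3)) · ((z^4)^3)) · ((z^2)^3)) · ((y^2)^3)) · y^5    [power of a power]
= (((((z^9 · z^9) / ((z^3)^3)) · ((z^4)^3)) · ((z^2)^3)) · ((y^2)^3)) · y^5    [power of a power]
= ((((z^18 / ((z^3)^3)) · ((z^4)^3)) · ((z^2)^3)) · ((y^2)^3)) · y^5    [product of powers]
= ((((z^18 / z^9) · ((z^4)^3)) · ((z^2)^3)) · ((y^2)^3)) · y^5    [power of a power]
= (((z^9 · ((z^4)^3)) · ((z^2)^3)) · ((y^2)^3)) · y^5    [quotient of powers]
= (((z^9 · z^12) · ((z^2)^3)) · ((y^2)^3)) · y^5    [power of a power]
= ((z^21 · ((z^2)^3)) · ((y^2)^3)) · y^5    [product of powers]
= ((z^21 · z^6) · ((y^2)^3)) · y^5    [power of a power]
= (z^27 · ((y^2)^3)) · y^5    [product of powers]
= (z^27 · y^6) · y^5    [power of a power]
= y^11·z^27    [product of powers]

y^11·z^27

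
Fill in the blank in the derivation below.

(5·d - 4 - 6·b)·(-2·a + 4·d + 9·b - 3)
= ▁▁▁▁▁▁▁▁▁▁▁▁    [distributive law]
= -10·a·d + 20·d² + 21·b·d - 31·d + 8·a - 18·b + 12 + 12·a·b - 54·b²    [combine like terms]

After distributive law, the bracketed line is:

-10·a·d + 20·d² + 45·b·d - 15·d + 8·a - 16·d - 36·b + 12 + 12·a·b - 24·b·d - 54·b² + 18·b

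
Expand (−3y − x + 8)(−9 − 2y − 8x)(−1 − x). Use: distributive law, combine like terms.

−11y − 37xy − 6y^2 − 6xy^2 − 26x^2y + 127x + 47x^2 − 8x^3 + 72

(−3y − x + 8)(−9 − 2y − 8x)(−1 − x)
= (27y + 6y^2 + 24xy + 9x + 2xy + 8x^2 − 72 − 16y − 64x)(−1 − x)    [distributive law]
= (11y + 6y^2 + 26xy − 55x + 8x^2 − 72)(−1 − x)    [combine like terms]
= −11y − 11xy − 6y^2 − 6xy^2 − 26xy − 26x^2y + 55x + 55x^2 − 8x^2 − 8x^3 + 72 + 72x    [distributive law]
= −11y − 37xy − 6y^2 − 6xy^2 − 26x^2y + 127x + 47x^2 − 8x^3 + 72    [combine like terms]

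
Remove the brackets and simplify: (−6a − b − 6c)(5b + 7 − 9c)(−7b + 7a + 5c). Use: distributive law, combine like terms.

175ab² − 210a²b − 675abc + 245ab − 294a² − 504ac + 378a²c + 648ac² + 35b³ + 122b²c + 49b² + 259bc − 483bc² − 210c² + 270c³

(−6a − b − 6c)(5b + 7 − 9c)(−7b + 7a + 5c)
= (−30ab − 42a + 54ac − 5b² − 7b + 9bc − 30bc − 42c + 54c²)(−7b + 7a + 5c)    [distributive law]
= (−30ab − 42a + 54ac − 5b² − 7b − 21bc − 42c + 54c²)(−7b + 7a + 5c)    [combine like terms]
= 210ab² − 210a²b − 150abc + 294ab − 294a² − 210ac − 378abc + 378a²c + 270ac² + 35b³ − 35ab² − 25b²c + 49b² − 49ab − 35bc + 147b²c − 147abc − 105bc² + 294bc − 294ac − 210c² − 378bc² + 378ac² + 270c³    [distributive law]
= 175ab² − 210a²b − 675abc + 245ab − 294a² − 504ac + 378a²c + 648ac² + 35b³ + 122b²c + 49b² + 259bc − 483bc² − 210c² + 270c³    [combine like terms]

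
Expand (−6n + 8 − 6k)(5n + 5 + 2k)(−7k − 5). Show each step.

(−6n + 8 − 6k)(5n + 5 + 2k)(−7k − 5)
= (−30n^2 − 30n − 12kn + 40n + 40 + 16k − 30kn − 30k − 12k^2)(−7k − 5)    [distributive law]
= (−30n^2 + 10n − 42kn + 40 − 14k − 12k^2)(−7k − 5)    [combine like terms]
= 210kn^2 + 150n^2 − 70kn − 50n + 294k^2n + 210kn − 280k − 200 + 98k^2 + 70k + 84k^3 + 60k^2    [distributive law]
= 210kn^2 + 150n^2 + 140kn − 50n + 294k^2n − 210k − 200 + 158k^2 + 84k^3    [combine like terms]

210kn^2 + 150n^2 + 140kn − 50n + 294k^2n − 210k − 200 + 158k^2 + 84k^3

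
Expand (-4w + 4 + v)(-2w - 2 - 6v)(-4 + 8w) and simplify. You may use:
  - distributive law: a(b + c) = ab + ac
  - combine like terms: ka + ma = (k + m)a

-32w^2 + 64w^3 - 296vw + 176vw^2 + 32 - 64w + 104v + 24v^2 - 48v^2w

(-4w + 4 + v)(-2w - 2 - 6v)(-4 + 8w)
= (8w^2 + 8w + 24vw - 8w - 8 - 24v - 2vw - 2v - 6v^2)(-4 + 8w)    [distributive law]
= (8w^2 + 22vw - 8 - 26v - 6v^2)(-4 + 8w)    [combine like terms]
= -32w^2 + 64w^3 - 88vw + 176vw^2 + 32 - 64w + 104v - 208vw + 24v^2 - 48v^2w    [distributive law]
= -32w^2 + 64w^3 - 296vw + 176vw^2 + 32 - 64w + 104v + 24v^2 - 48v^2w    [combine like terms]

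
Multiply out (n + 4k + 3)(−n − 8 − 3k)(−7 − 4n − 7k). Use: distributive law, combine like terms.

(n + 4k + 3)(−n − 8 − 3k)(−7 − 4n − 7k)
= (−n² − 8n − 3kn − 4kn − 32k − 12k² − 3n − 24 − 9k)(−7 − 4n − 7k)    [distributive law]
= (−n² − 11n − 7kn − 41k − 12k² − 24)(−7 − 4n − 7k)    [combine like terms]
= 7n² + 4n³ + 7kn² + 77n + 44n² + 77kn + 49kn + 28kn² + 49k²n + 287k + 164kn + 287k² + 84k² + 48k²n + 84k³ + 168 + 96n + 168k    [distributive law]
= 51n² + 4n³ + 35kn² + 173n + 290kn + 97k²n + 455k + 371k² + 84k³ + 168    [combine like terms]

51n² + 4n³ + 35kn² + 173n + 290kn + 97k²n + 455k + 371k² + 84k³ + 168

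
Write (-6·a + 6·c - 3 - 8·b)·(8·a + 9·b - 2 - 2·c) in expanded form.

(-6·a + 6·c - 3 - 8·b)·(8·a + 9·b - 2 - 2·c)
= -48·a^2 - 54·a·b + 12·a + 12·a·c + 48·a·c + 54·b·c - 12·c - 12·c^2 - 24·a - 27·b + 6 + 6·c - 64·a·b - 72·b^2 + 16·b + 16·b·c    [distributive law]
= -48·a^2 - 118·a·b - 12·a + 60·a·c + 70·b·c - 6·c - 12·c^2 - 11·b + 6 - 72·b^2    [combine like terms]

-48·a^2 - 118·a·b - 12·a + 60·a·c + 70·b·c - 6·c - 12·c^2 - 11·b + 6 - 72·b^2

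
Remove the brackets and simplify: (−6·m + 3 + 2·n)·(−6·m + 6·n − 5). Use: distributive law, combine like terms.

36·m^2 − 48·m·n + 12·m + 8·n − 15 + 12·n^2

(−6·m + 3 + 2·n)·(−6·m + 6·n − 5)
= 36·m^2 − 36·m·n + 30·m − 18·m + 18·n − 15 − 12·m·n + 12·n^2 − 10·n    [distributive law]
= 36·m^2 − 48·m·n + 12·m + 8·n − 15 + 12·n^2    [combine like terms]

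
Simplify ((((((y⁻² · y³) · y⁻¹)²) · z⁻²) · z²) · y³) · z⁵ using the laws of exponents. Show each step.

y³·z⁵

((((((y⁻² · y³) · y⁻¹)²) · z⁻²) · z²) · y³) · z⁵
= ((((((y⁻² · y³)²) · ((y⁻¹)²)) · z⁻²) · z²) · y³) · z⁵    [power of a product]
= (((((((y⁻²)²) · ((y³)²)) · ((y⁻¹)²)) · z⁻²) · z²) · y³) · z⁵    [power of a product]
= (((((y⁻⁴ · ((y³)²)) · ((y⁻¹)²)) · z⁻²) · z²) · y³) · z⁵    [power of a power]
= (((((y⁻⁴ · y⁶) · ((y⁻¹)²)) · z⁻²) · z²) · y³) · z⁵    [power of a power]
= ((((y² · ((y⁻¹)²)) · z⁻²) · z²) · y³) · z⁵    [product of powers]
= ((((y² · y⁻²) · z⁻²) · z²) · y³) · z⁵    [power of a power]
= (((y⁰ · z⁻²) · z²) · y³) · z⁵    [product of powers]
= y³·z⁵    [product of powers]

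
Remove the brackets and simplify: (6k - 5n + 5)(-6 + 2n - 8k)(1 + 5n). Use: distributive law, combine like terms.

-76k - 328kn + 260kn^2 - 48k^2 - 240k^2n - 110n + 190n^2 - 50n^3 - 30

(6k - 5n + 5)(-6 + 2n - 8k)(1 + 5n)
= (-36k + 12kn - 48k^2 + 30n - 10n^2 + 40kn - 30 + 10n - 40k)(1 + 5n)    [distributive law]
= (-76k + 52kn - 48k^2 + 40n - 10n^2 - 30)(1 + 5n)    [combine like terms]
= -76k - 380kn + 52kn + 260kn^2 - 48k^2 - 240k^2n + 40n + 200n^2 - 10n^2 - 50n^3 - 30 - 150n    [distributive law]
= -76k - 328kn + 260kn^2 - 48k^2 - 240k^2n - 110n + 190n^2 - 50n^3 - 30    [combine like terms]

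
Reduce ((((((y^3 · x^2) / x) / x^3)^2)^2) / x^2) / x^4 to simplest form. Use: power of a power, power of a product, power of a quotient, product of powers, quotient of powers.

x^(-14)y^12

((((((y^3 · x^2) / x) / x^3)^2)^2) / x^2) / x^4
= (((((y^3 · x^2) / x) / x^3)^4) / x^2) / x^4    [power of a power]
= (((((y^3 · x^2) / x)^4) / ((x^3)^4)) / x^2) / x^4    [power of a quotient]
= (((((y^3 · x^2)^4) / (x^4)) / ((x^3)^4)) / x^2) / x^4    [power of a quotient]
= ((((((y^3)^4) · ((x^2)^4)) / (x^4)) / ((x^3)^4)) / x^2) / x^4    [power of a product]
= ((((y^12 · ((x^2)^4)) / (x^4)) / ((x^3)^4)) / x^2) / x^4    [power of a power]
= ((((y^12 · x^8) / (x^4)) / ((x^3)^4)) / x^2) / x^4    [power of a power]
= ((((y^12 · x^8) / x^4) / x^12) / x^2) / x^4    [power of a power]
= x^(-14)y^12    [quotient of powers; product of powers]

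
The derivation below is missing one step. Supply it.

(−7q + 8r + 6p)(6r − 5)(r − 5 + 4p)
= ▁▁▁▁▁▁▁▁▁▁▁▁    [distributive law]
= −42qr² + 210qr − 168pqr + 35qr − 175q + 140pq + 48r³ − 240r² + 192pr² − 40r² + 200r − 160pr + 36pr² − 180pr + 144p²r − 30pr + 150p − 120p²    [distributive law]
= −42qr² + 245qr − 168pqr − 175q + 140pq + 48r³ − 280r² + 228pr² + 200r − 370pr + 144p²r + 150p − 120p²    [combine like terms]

After distributive law, the bracketed line is:

(−42qr + 35q + 48r² − 40r + 36pr − 30p)(r − 5 + 4p)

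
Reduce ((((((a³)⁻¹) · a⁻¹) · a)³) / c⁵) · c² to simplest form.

a⁻⁹c⁻³

((((((a³)⁻¹) · a⁻¹) · a)³) / c⁵) · c²
= ((((((a³)⁻¹) · a⁻¹)³) · (a³)) / c⁵) · c²    [power of a product]
= ((((((a³)⁻¹)³) · ((a⁻¹)³)) · (a³)) / c⁵) · c²    [power of a product]
= (((((a³)⁻³) · ((a⁻¹)³)) · (a³)) / c⁵) · c²    [power of a power]
= (((a⁻⁹ · ((a⁻¹)³)) · (a³)) / c⁵) · c²    [power of a power]
= (((a⁻⁹ · a⁻³) · (a³)) / c⁵) · c²    [power of a power]
= ((a⁻¹² · (a³)) / c⁵) · c²    [product of powers]
= (a⁻⁹ / c⁵) · c²    [product of powers]
= a⁻⁹c⁻³    [quotient of powers]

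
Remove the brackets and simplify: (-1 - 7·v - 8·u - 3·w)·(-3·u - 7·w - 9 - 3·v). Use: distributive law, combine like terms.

75·u + 34·w + 9 + 66·v + 45·u·v + 58·v·w + 21·v^2 + 24·u^2 + 65·u·w + 21·w^2

(-1 - 7·v - 8·u - 3·w)·(-3·u - 7·w - 9 - 3·v)
= 3·u + 7·w + 9 + 3·v + 21·u·v + 49·v·w + 63·v + 21·v^2 + 24·u^2 + 56·u·w + 72·u + 24·u·v + 9·u·w + 21·w^2 + 27·w + 9·v·w    [distributive law]
= 75·u + 34·w + 9 + 66·v + 45·u·v + 58·v·w + 21·v^2 + 24·u^2 + 65·u·w + 21·w^2    [combine like terms]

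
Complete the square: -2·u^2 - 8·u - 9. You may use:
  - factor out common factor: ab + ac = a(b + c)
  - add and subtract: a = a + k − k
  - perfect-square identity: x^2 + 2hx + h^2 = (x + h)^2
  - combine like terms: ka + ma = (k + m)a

-2·u^2 - 8·u - 9
= -2(u^2 + 4·u) - 9    [factor out -2 from the u-terms]
= -2(u^2 + 4·u + 4 - 4) - 9    [add and subtract 4 inside the bracket]
= -2(u + 2)^2 + 8 - 9    [perfect-square identity]
= -2(u + 2)^2 - 1    [combine constants]

-2(u + 2)^2 - 1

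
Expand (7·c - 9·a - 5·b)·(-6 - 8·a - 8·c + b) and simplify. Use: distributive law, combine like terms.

-42·c + 16·a·c - 56·c^2 + 47·b·c + 54·a + 72·a^2 + 31·a·b + 30·b - 5·b^2

(7·c - 9·a - 5·b)·(-6 - 8·a - 8·c + b)
= -42·c - 56·a·c - 56·c^2 + 7·b·c + 54·a + 72·a^2 + 72·a·c - 9·a·b + 30·b + 40·a·b + 40·b·c - 5·b^2    [distributive law]
= -42·c + 16·a·c - 56·c^2 + 47·b·c + 54·a + 72·a^2 + 31·a·b + 30·b - 5·b^2    [combine like terms]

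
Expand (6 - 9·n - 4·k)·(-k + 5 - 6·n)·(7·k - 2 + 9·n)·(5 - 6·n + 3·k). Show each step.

(6 - 9·n - 4·k)·(-k + 5 - 6·n)·(7·k - 2 + 9·n)·(5 - 6·n + 3·k)
= (-6·k + 30 - 36·n + 9·k·n - 45·n + 54·n² + 4·k² - 20·k + 24·k·n)·(7·k - 2 + 9·n)·(5 - 6·n + 3·k)    [distributive law]
= (-26·k + 30 - 81·n + 33·k·n + 54·n² + 4·k²)·(7·k - 2 + 9·n)·(5 - 6·n + 3·k)    [combine like terms]
= (-182·k² + 52·k - 234·k·n + 210·k - 60 + 270·n - 567·k·n + 162·n - 729·n² + 231·k²·n - 66·k·n + 297·k·n² + 378·k·n² - 108·n² + 486·n³ + 28·k³ - 8·k² + 36·k²·n)·(5 - 6·n + 3·k)    [distributive law]
= (-190·k² + 262·k - 867·k·n - 60 + 432·n - 837·n² + 267·k²·n + 675·k·n² + 486·n³ + 28·k³)·(5 - 6·n + 3·k)    [combine like terms]
= -950·k² + 1140·k²·n - 570·k³ + 1310·k - 1572·k·n + 786·k² - 4335·k·n + 5202·k·n² - 2601·k²·n - 300 + 360·n - 180·k + 2160·n - 2592·n² + 1296·k·n - 4185·n² + 5022·n³ - 2511·k·n² + 1335·k²·n - 1602·k²·n² + 801·k³·n + 3375·k·n² - 4050·k·n³ + 2025·k²·n² + 2430·n³ - 2916·n⁴ + 1458·k·n³ + 140·k³ - 168·k³·n + 84·k⁴    [distributive law]
= -164·k² - 126·k²·n - 430·k³ + 1130·k - 4611·k·n + 6066·k·n² - 300 + 2520·n - 6777·n² + 7452·n³ + 423·k²·n² + 633·k³·n - 2592·k·n³ - 2916·n⁴ + 84·k⁴    [combine like terms]

-164·k² - 126·k²·n - 430·k³ + 1130·k - 4611·k·n + 6066·k·n² - 300 + 2520·n - 6777·n² + 7452·n³ + 423·k²·n² + 633·k³·n - 2592·k·n³ - 2916·n⁴ + 84·k⁴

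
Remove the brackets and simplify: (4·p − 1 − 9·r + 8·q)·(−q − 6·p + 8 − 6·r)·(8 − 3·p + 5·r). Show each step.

−611·p·q + 156·p²·q − 143·p·q·r − 306·p² + 72·p³ − 210·p²·r + 328·p + 628·p·r − 12·p·r² + 520·q + 13·q·r − 64 − 568·r + 102·r² − 195·q·r² + 270·r³ − 64·q² + 24·p·q² − 40·q²·r

(4·p − 1 − 9·r + 8·q)·(−q − 6·p + 8 − 6·r)·(8 − 3·p + 5·r)
= (−4·p·q − 24·p² + 32·p − 24·p·r + q + 6·p − 8 + 6·r + 9·q·r + 54·p·r − 72·r + 54·r² − 8·q² − 48·p·q + 64·q − 48·q·r)·(8 − 3·p + 5·r)    [distributive law]
= (−52·p·q − 24·p² + 38·p + 30·p·r + 65·q − 8 − 66·r − 39·q·r + 54·r² − 8·q²)·(8 − 3·p + 5·r)    [combine like terms]
= −416·p·q + 156·p²·q − 260·p·q·r − 192·p² + 72·p³ − 120·p²·r + 304·p − 114·p² + 190·p·r + 240·p·r − 90·p²·r + 150·p·r² + 520·q − 195·p·q + 325·q·r − 64 + 24·p − 40·r − 528·r + 198·p·r − 330·r² − 312·q·r + 117·p·q·r − 195·q·r² + 432·r² − 162·p·r² + 270·r³ − 64·q² + 24·p·q² − 40·q²·r    [distributive law]
= −611·p·q + 156·p²·q − 143·p·q·r − 306·p² + 72·p³ − 210·p²·r + 328·p + 628·p·r − 12·p·r² + 520·q + 13·q·r − 64 − 568·r + 102·r² − 195·q·r² + 270·r³ − 64·q² + 24·p·q² − 40·q²·r    [combine like terms]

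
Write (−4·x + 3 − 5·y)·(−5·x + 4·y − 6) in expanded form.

(−4·x + 3 − 5·y)·(−5·x + 4·y − 6)
= 20·x^2 − 16·x·y + 24·x − 15·x + 12·y − 18 + 25·x·y − 20·y^2 + 30·y    [distributive law]
= 20·x^2 + 9·x·y + 9·x + 42·y − 18 − 20·y^2    [combine like terms]

20·x^2 + 9·x·y + 9·x + 42·y − 18 − 20·y^2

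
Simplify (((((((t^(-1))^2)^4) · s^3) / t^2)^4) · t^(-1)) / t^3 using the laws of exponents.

(((((((t^(-1))^2)^4) · s^3) / t^2)^4) · t^(-1)) / t^3
= (((((((t^(-1))^2)^4) · s^3)^4) / ((t^2)^4)) · t^(-1)) / t^3    [power of a quotient]
= (((((((t^(-1))^2)^4)^4) · ((s^3)^4)) / ((t^2)^4)) · t^(-1)) / t^3    [power of a product]
= ((((((t^(-1))^2)^16) · ((s^3)^4)) / ((t^2)^4)) · t^(-1)) / t^3    [power of a power]
= (((((t^(-1))^32) · ((s^3)^4)) / ((t^2)^4)) · t^(-1)) / t^3    [power of a power]
= (((t^(-32) · ((s^3)^4)) / ((t^2)^4)) · t^(-1)) / t^3    [power of a power]
= (((t^(-32) · s^12) / ((t^2)^4)) · t^(-1)) / t^3    [power of a power]
= (((t^(-32) · s^12) / t^8) · t^(-1)) / t^3    [power of a power]
= s^12t^(-44)    [quotient of powers; product of powers]

s^12t^(-44)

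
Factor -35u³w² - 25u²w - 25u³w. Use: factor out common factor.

-35u³w² - 25u²w - 25u³w
= 5(-7u³w² - 5u²w - 5u³w)    [factor out 5]
= 5u²w(-7uw - 5 - 5u)    [factor out u²w]

5u²w(-7uw - 5 - 5u)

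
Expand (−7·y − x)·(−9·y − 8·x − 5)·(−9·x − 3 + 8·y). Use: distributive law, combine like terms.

−47·x·y² + 91·y² + 504·y³ − 521·x²·y − 470·x·y − 105·y − 72·x³ − 69·x² − 15·x

(−7·y − x)·(−9·y − 8·x − 5)·(−9·x − 3 + 8·y)
= (63·y² + 56·x·y + 35·y + 9·x·y + 8·x² + 5·x)·(−9·x − 3 + 8·y)    [distributive law]
= (63·y² + 65·x·y + 35·y + 8·x² + 5·x)·(−9·x − 3 + 8·y)    [combine like terms]
= −567·x·y² − 189·y² + 504·y³ − 585·x²·y − 195·x·y + 520·x·y² − 315·x·y − 105·y + 280·y² − 72·x³ − 24·x² + 64·x²·y − 45·x² − 15·x + 40·x·y    [distributive law]
= −47·x·y² + 91·y² + 504·y³ − 521·x²·y − 470·x·y − 105·y − 72·x³ − 69·x² − 15·x    [combine like terms]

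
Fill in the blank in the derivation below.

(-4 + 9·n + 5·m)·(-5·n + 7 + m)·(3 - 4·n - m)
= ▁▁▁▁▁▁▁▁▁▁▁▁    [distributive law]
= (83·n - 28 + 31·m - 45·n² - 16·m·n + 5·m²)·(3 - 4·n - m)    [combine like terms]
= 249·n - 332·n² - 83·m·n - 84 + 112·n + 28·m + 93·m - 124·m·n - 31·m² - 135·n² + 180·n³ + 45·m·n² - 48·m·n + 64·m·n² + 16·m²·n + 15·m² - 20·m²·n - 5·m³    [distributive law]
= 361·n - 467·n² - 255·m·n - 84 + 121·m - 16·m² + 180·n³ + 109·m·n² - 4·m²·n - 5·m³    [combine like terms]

By distributive law:

(20·n - 28 - 4·m - 45·n² + 63·n + 9·m·n - 25·m·n + 35·m + 5·m²)·(3 - 4·n - m)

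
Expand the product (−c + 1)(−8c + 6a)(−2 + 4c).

(−c + 1)(−8c + 6a)(−2 + 4c)
= (8c² − 6ac − 8c + 6a)(−2 + 4c)    [distributive law]
= −16c² + 32c³ + 12ac − 24ac² + 16c − 32c² − 12a + 24ac    [distributive law]
= −48c² + 32c³ + 36ac − 24ac² + 16c − 12a    [combine like terms]

−48c² + 32c³ + 36ac − 24ac² + 16c − 12a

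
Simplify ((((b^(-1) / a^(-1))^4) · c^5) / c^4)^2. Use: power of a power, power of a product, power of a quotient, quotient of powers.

((((b^(-1) / a^(-1))^4) · c^5) / c^4)^2
= ((((b^(-1) / a^(-1))^4) · c^5)^2) / ((c^4)^2)    [power of a quotient]
= ((((b^(-1) / a^(-1))^4)^2) · ((c^5)^2)) / ((c^4)^2)    [power of a product]
= (((b^(-1) / a^(-1))^8) · ((c^5)^2)) / ((c^4)^2)    [power of a power]
= ((((b^(-1))^8) / ((a^(-1))^8)) · ((c^5)^2)) / ((c^4)^2)    [power of a quotient]
= ((b^(-8) / ((a^(-1))^8)) · ((c^5)^2)) / ((c^4)^2)    [power of a power]
= ((b^(-8) / a^(-8)) · ((c^5)^2)) / ((c^4)^2)    [power of a power]
= ((b^(-8) / a^(-8)) · c^10) / ((c^4)^2)    [power of a power]
= ((b^(-8) / a^(-8)) · c^10) / c^8    [power of a power]
= a^8·b^(-8)·c^2    [quotient of powers]

a^8·b^(-8)·c^2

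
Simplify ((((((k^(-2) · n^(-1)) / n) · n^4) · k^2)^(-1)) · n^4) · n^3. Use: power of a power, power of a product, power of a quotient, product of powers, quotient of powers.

n^5

((((((k^(-2) · n^(-1)) / n) · n^4) · k^2)^(-1)) · n^4) · n^3
= ((((((k^(-2) · n^(-1)) / n) · n^4)^(-1)) · ((k^2)^(-1))) · n^4) · n^3    [power of a product]
= ((((((k^(-2) · n^(-1)) / n)^(-1)) · ((n^4)^(-1))) · ((k^2)^(-1))) · n^4) · n^3    [power of a product]
= ((((((k^(-2) · n^(-1))^(-1)) / (n^(-1))) · ((n^4)^(-1))) · ((k^2)^(-1))) · n^4) · n^3    [power of a quotient]
= (((((((k^(-2))^(-1)) · ((n^(-1))^(-1))) / (n^(-1))) · ((n^4)^(-1))) · ((k^2)^(-1))) · n^4) · n^3    [power of a product]
= (((((k^2 · ((n^(-1))^(-1))) / (n^(-1))) · ((n^4)^(-1))) · ((k^2)^(-1))) · n^4) · n^3    [power of a power]
= (((((k^2 · n) / (n^(-1))) · ((n^4)^(-1))) · ((k^2)^(-1))) · n^4) · n^3    [power of a power]
= (((((k^2 · n) / n^(-1)) · n^(-4)) · ((k^2)^(-1))) · n^4) · n^3    [power of a power]
= (((((k^2 · n) / n^(-1)) · n^(-4)) · k^(-2)) · n^4) · n^3    [power of a power]
= n^5    [quotient of powers; product of powers]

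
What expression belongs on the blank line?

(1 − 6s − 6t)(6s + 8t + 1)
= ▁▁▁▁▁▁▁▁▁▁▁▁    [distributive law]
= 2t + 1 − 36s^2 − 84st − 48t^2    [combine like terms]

By distributive law:

6s + 8t + 1 − 36s^2 − 48st − 6s − 36st − 48t^2 − 6t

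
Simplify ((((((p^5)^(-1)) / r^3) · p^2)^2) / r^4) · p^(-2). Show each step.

((((((p^5)^(-1)) / r^3) · p^2)^2) / r^4) · p^(-2)
= ((((((p^5)^(-1)) / r^3)^2) · ((p^2)^2)) / r^4) · p^(-2)    [power of a product]
= ((((((p^5)^(-1))^2) / ((r^3)^2)) · ((p^2)^2)) / r^4) · p^(-2)    [power of a quotient]
= (((((p^5)^(-2)) / ((r^3)^2)) · ((p^2)^2)) / r^4) · p^(-2)    [power of a power]
= (((p^(-10) / ((r^3)^2)) · ((p^2)^2)) / r^4) · p^(-2)    [power of a power]
= (((p^(-10) / r^6) · ((p^2)^2)) / r^4) · p^(-2)    [power of a power]
= (((p^(-10) / r^6) · p^4) / r^4) · p^(-2)    [power of a power]
= p^(-8)·r^(-10)    [quotient of powers; product of powers]

p^(-8)·r^(-10)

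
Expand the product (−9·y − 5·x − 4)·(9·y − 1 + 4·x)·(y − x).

−81·y³ − 27·y² + 16·x·y + 61·x²·y + 11·x² + 20·x³ + 4·y − 4·x

(−9·y − 5·x − 4)·(9·y − 1 + 4·x)·(y − x)
= (−81·y² + 9·y − 36·x·y − 45·x·y + 5·x − 20·x² − 36·y + 4 − 16·x)·(y − x)    [distributive law]
= (−81·y² − 27·y − 81·x·y − 11·x − 20·x² + 4)·(y − x)    [combine like terms]
= −81·y³ + 81·x·y² − 27·y² + 27·x·y − 81·x·y² + 81·x²·y − 11·x·y + 11·x² − 20·x²·y + 20·x³ + 4·y − 4·x    [distributive law]
= −81·y³ − 27·y² + 16·x·y + 61·x²·y + 11·x² + 20·x³ + 4·y − 4·x    [combine like terms]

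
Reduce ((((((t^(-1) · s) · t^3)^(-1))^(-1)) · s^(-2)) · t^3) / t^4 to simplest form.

((((((t^(-1) · s) · t^3)^(-1))^(-1)) · s^(-2)) · t^3) / t^4
= (((((t^(-1) · s) · t^3)^1) · s^(-2)) · t^3) / t^4    [power of a power]
= (((((t^(-1) · s)^1) · ((t^3)^1)) · s^(-2)) · t^3) / t^4    [power of a product]
= ((((((t^(-1))^1) · (s^1)) · ((t^3)^1)) · s^(-2)) · t^3) / t^4    [power of a product]
= ((((t^(-1) · (s^1)) · ((t^3)^1)) · s^(-2)) · t^3) / t^4    [power of a power]
= ((((t^(-1) · s) · ((t^3)^1)) · s^(-2)) · t^3) / t^4    [power of a power]
= ((((t^(-1) · s) · t^3) · s^(-2)) · t^3) / t^4    [power of a power]
= s^(-1)t    [quotient of powers; product of powers]

s^(-1)t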